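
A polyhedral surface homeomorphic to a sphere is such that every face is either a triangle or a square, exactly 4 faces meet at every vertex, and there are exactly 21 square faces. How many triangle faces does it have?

Let x be the number of triangles; then F = 21 + x.
Edge–face incidences: 2E = 4·21 + 3·x = 84 + 3x.
Every vertex has degree 4, so 4V = 2E.
Euler: V − E + F = 2 ⇒ (2E)/4 − E + (21 + x) = 2.
Multiply by 8: 2·(2E) − 4·(2E) + 8·(21 + x) = 16, i.e. 168 + 8x − 2·(84 + 3x) = 16.
Collecting terms: 2x = 16, so x = 8.
Then 2E = 84 + 3·8 = 108, so E = 54, V = 2E/4 = 27, F = 21 + 8 = 29.

8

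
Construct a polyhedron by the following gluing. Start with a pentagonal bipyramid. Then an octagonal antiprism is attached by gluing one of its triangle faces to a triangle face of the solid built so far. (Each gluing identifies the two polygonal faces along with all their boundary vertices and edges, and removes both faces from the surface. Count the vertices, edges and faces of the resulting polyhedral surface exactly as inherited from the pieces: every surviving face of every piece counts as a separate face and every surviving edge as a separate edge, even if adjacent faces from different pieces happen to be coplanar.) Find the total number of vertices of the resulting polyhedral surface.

20

A pentagonal bipyramid: V=7, E=15, F=10.
Attach an octagonal antiprism (V=16, E=32, F=18) along a 3-gon: merge 3 vertices and 3 edges, delete both glued faces → V=20, E=44, F=26.
Check: V − E + F = 20 − 44 + 26 = 2.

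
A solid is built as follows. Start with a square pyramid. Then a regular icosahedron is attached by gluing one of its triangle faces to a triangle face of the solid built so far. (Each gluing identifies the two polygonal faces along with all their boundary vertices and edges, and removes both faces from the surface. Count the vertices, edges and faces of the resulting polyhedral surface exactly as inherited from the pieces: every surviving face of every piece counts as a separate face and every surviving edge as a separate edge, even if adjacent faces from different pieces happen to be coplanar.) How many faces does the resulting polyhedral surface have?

23

A square pyramid: V=5, E=8, F=5.
Attach a regular icosahedron (V=12, E=30, F=20) along a 3-gon: merge 3 vertices and 3 edges, delete both glued faces → V=14, E=35, F=23.
Check: V − E + F = 14 − 35 + 23 = 2.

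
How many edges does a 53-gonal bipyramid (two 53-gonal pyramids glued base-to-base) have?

A bipyramid over an n-gon has 2n triangular faces and n + 2 vertices: V = 53 + 2 = 55, E = 3·53 = 159, F = 2·53 = 106.
Check: V − E + F = 55 − 159 + 106 = 2.

159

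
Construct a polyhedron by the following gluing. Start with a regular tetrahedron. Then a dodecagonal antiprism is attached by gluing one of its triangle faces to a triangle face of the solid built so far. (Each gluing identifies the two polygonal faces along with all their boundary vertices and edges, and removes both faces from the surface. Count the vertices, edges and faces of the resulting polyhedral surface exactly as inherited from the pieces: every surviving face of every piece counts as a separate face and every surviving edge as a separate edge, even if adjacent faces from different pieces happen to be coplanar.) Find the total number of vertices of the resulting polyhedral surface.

25

A regular tetrahedron: V=4, E=6, F=4.
Attach a dodecagonal antiprism (V=24, E=48, F=26) along a 3-gon: merge 3 vertices and 3 edges, delete both glued faces → V=25, E=51, F=28.
Check: V − E + F = 25 − 51 + 28 = 2.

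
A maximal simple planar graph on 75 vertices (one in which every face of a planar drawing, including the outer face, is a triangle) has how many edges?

In a plane triangulation 3F = 2E and V − E + F = 2, so E = 3V − 6 = 3·75 − 6 = 219.

219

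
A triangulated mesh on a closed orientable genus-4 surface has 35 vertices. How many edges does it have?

χ = 2 − 2·4 = -6, and every face is a triangle so 3F = 2E.
V − E + F = -6 with E = 3F/2 gives 35 − (3/2 − 1)·F = -6, so F = 82 and E = 123.

123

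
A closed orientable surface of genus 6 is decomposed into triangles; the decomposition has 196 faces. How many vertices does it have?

88

χ = 2 − 2·6 = -10, and every face is a triangle so 3F = 2E.
E = 3·196/2 = 294. Then V = -10 + E − F = -10 + 294 − 196 = 88.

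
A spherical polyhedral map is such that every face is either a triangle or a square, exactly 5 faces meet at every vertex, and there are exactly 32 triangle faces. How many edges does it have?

Let x be the number of squares; then F = 32 + x.
Edge–face incidences: 2E = 3·32 + 4·x = 96 + 4x.
Every vertex has degree 5, so 5V = 2E.
Euler: V − E + F = 2 ⇒ (2E)/5 − E + (32 + x) = 2.
Multiply by 10: 2·(2E) − 5·(2E) + 10·(32 + x) = 20, i.e. 320 + 10x − 3·(96 + 4x) = 20.
Collecting terms: −2x + 32 = 20, so −2x = −12, so x = 6.
Then 2E = 96 + 4·6 = 120, so E = 60, V = 2E/5 = 24, F = 32 + 6 = 38.

60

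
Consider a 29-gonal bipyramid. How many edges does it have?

87

A bipyramid over an n-gon has 2n triangular faces and n + 2 vertices: V = 29 + 2 = 31, E = 3·29 = 87, F = 2·29 = 58.
Check: V − E + F = 31 − 87 + 58 = 2.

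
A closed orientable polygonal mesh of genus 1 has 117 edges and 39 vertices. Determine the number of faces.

For a closed orientable surface of genus 1, χ = 2 − 2·1 = 0.
F = 0 − V + E = 0 − 39 + 117 = 78.

78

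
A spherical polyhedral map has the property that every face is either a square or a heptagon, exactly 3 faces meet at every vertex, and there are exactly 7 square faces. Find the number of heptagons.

Let x be the number of heptagons; then F = 7 + x.
Edge–face incidences: 2E = 4·7 + 7·x = 28 + 7x.
Every vertex has degree 3, so 3V = 2E.
Euler: V − E + F = 2 ⇒ (2E)/3 − E + (7 + x) = 2.
Multiply by 6: 2·(2E) − 3·(2E) + 6·(7 + x) = 12, i.e. 42 + 6x − (28 + 7x) = 12.
Collecting terms: −x + 14 = 12, so −x = −2, so x = 2.
Then 2E = 28 + 7·2 = 42, so E = 21, V = 2E/3 = 14, F = 7 + 2 = 9.

2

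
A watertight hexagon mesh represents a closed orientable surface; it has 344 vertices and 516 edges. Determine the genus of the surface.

1

Every face is a hexagon and each edge borders two faces, so 6F = 2·516, giving F = 172.
χ = V − E + F = 344 − 516 + 172 = 0.
For a closed orientable surface χ = 2 − 2g, so g = (2 − (0))/2 = 1.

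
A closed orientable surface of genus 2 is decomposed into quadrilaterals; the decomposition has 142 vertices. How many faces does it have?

χ = 2 − 2·2 = -2, and every face is a square so 4F = 2E.
V − E + F = -2 with E = 4F/2 gives 142 − (4/2 − 1)·F = -2, so F = 144 and E = 288.

144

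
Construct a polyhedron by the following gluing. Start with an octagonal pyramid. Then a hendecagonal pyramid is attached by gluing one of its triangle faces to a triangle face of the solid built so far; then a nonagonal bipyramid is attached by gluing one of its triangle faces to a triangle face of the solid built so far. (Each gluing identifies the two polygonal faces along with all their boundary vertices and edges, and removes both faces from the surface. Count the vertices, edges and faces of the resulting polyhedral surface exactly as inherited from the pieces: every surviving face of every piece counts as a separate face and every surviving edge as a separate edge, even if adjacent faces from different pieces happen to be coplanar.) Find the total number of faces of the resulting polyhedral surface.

35

An octagonal pyramid: V=9, E=16, F=9.
Attach a hendecagonal pyramid (V=12, E=22, F=12) along a 3-gon: merge 3 vertices and 3 edges, delete both glued faces → V=18, E=35, F=19.
Attach a nonagonal bipyramid (V=11, E=27, F=18) along a 3-gon: merge 3 vertices and 3 edges, delete both glued faces → V=26, E=59, F=35.
Check: V − E + F = 26 − 59 + 35 = 2.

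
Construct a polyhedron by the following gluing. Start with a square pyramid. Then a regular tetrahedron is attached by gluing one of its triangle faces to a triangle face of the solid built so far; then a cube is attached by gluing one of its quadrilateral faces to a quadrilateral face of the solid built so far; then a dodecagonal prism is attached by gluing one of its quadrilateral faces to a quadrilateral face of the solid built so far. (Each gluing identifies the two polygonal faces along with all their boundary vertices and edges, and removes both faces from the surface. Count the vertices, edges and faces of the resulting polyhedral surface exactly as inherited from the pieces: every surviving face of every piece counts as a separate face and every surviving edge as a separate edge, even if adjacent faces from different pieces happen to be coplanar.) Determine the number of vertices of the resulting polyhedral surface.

30

A square pyramid: V=5, E=8, F=5.
Attach a regular tetrahedron (V=4, E=6, F=4) along a 3-gon: merge 3 vertices and 3 edges, delete both glued faces → V=6, E=11, F=7.
Attach a cube (V=8, E=12, F=6) along a 4-gon: merge 4 vertices and 4 edges, delete both glued faces → V=10, E=19, F=11.
Attach a dodecagonal prism (V=24, E=36, F=14) along a 4-gon: merge 4 vertices and 4 edges, delete both glued faces → V=30, E=51, F=23.
Check: V − E + F = 30 − 51 + 23 = 2.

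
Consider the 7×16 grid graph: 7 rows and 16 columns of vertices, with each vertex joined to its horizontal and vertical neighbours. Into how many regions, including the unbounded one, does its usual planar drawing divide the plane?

The grid has V = 7·16 = 112 vertices and E = 7·15 + 16·6 = 201 edges.
F = 2 − V + E = 2 − 112 + 201 = 91.

91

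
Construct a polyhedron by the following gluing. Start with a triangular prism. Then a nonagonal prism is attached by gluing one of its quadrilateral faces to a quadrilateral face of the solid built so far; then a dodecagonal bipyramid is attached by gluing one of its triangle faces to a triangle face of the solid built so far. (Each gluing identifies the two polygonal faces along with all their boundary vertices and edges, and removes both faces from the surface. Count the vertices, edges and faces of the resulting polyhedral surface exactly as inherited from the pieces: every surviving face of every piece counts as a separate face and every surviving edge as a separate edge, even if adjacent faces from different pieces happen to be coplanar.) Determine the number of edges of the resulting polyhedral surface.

A triangular prism: V=6, E=9, F=5.
Attach a nonagonal prism (V=18, E=27, F=11) along a 4-gon: merge 4 vertices and 4 edges, delete both glued faces → V=20, E=32, F=14.
Attach a dodecagonal bipyramid (V=14, E=36, F=24) along a 3-gon: merge 3 vertices and 3 edges, delete both glued faces → V=31, E=65, F=36.
Check: V − E + F = 31 − 65 + 36 = 2.

65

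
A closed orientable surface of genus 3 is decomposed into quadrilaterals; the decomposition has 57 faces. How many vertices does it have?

53

χ = 2 − 2·3 = -4, and every face is a square so 4F = 2E.
E = 4·57/2 = 114. Then V = -4 + E − F = -4 + 114 − 57 = 53.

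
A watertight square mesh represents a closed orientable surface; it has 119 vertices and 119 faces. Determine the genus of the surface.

Every face is a square, so 2E = 4·119 = 476, giving E = 238.
χ = V − E + F = 119 − 238 + 119 = 0.
For a closed orientable surface χ = 2 − 2g, so g = (2 − (0))/2 = 1.

1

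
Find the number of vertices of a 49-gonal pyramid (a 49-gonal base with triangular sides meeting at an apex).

A pyramid on an n-gon base has one n-gon and n triangles: V = 49 + 1 = 50, E = 2·49 = 98, F = 49 + 1 = 50.

50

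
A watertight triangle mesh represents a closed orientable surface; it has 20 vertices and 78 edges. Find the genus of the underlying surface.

4

Every face is a triangle and each edge borders two faces, so 3F = 2·78, giving F = 52.
χ = V − E + F = 20 − 78 + 52 = -6.
For a closed orientable surface χ = 2 − 2g, so g = (2 − (-6))/2 = 4.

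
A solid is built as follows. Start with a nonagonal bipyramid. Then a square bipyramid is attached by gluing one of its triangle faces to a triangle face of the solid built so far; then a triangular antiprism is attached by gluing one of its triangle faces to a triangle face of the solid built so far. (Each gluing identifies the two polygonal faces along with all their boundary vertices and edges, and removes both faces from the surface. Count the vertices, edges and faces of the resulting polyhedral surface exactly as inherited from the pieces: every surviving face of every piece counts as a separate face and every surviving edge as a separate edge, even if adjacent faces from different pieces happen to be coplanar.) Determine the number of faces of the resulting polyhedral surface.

30

A nonagonal bipyramid: V=11, E=27, F=18.
Attach a square bipyramid (V=6, E=12, F=8) along a 3-gon: merge 3 vertices and 3 edges, delete both glued faces → V=14, E=36, F=24.
Attach a triangular antiprism (V=6, E=12, F=8) along a 3-gon: merge 3 vertices and 3 edges, delete both glued faces → V=17, E=45, F=30.
Check: V − E + F = 17 − 45 + 30 = 2.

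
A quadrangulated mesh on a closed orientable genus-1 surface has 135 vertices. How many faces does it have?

χ = 2 − 2·1 = 0, and every face is a square so 4F = 2E.
V − E + F = 0 with E = 4F/2 gives 135 − (4/2 − 1)·F = 0, so F = 135 and E = 270.

135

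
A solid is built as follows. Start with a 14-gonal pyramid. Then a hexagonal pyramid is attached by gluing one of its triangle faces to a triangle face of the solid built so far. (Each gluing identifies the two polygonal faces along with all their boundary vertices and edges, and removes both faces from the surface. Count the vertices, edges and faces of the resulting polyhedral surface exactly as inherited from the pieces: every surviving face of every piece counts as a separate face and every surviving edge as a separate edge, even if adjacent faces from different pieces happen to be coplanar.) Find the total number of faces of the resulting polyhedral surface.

A 14-gonal pyramid: V=15, E=28, F=15.
Attach a hexagonal pyramid (V=7, E=12, F=7) along a 3-gon: merge 3 vertices and 3 edges, delete both glued faces → V=19, E=37, F=20.
Check: V − E + F = 19 − 37 + 20 = 2.

20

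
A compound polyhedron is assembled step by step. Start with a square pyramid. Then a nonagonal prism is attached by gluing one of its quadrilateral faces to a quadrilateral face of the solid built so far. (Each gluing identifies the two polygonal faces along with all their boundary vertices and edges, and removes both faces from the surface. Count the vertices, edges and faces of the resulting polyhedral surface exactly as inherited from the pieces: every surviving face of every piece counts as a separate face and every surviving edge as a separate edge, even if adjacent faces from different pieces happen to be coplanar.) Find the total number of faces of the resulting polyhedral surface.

A square pyramid: V=5, E=8, F=5.
Attach a nonagonal prism (V=18, E=27, F=11) along a 4-gon: merge 4 vertices and 4 edges, delete both glued faces → V=19, E=31, F=14.
Check: V − E + F = 19 − 31 + 14 = 2.

14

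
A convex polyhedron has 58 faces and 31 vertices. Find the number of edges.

87

Here V − E + F = 2.
E = V + F − (2) = 31 + 58 − (2) = 87.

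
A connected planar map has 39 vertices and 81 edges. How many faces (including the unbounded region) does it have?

Euler's formula for a connected plane graph: V − E + F = 2, so F = 2 − 39 + 81 = 44.

44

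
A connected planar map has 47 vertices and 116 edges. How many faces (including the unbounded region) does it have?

Euler's formula for a connected plane graph: V − E + F = 2, so F = 2 − 47 + 116 = 71.

71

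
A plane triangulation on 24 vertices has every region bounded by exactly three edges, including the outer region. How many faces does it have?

44

In a plane triangulation 3F = 2E and V − E + F = 2, so F = 2V − 4 = 2·24 − 4 = 44.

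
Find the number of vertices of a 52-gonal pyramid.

53

A pyramid on an n-gon base has one n-gon and n triangles: V = 52 + 1 = 53, E = 2·52 = 104, F = 52 + 1 = 53.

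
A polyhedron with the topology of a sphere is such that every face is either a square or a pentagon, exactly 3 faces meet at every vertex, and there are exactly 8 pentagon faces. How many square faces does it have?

Let x be the number of squares; then F = 8 + x.
Edge–face incidences: 2E = 5·8 + 4·x = 40 + 4x.
Every vertex has degree 3, so 3V = 2E.
Euler: V − E + F = 2 ⇒ (2E)/3 − E + (8 + x) = 2.
Multiply by 6: 2·(2E) − 3·(2E) + 6·(8 + x) = 12, i.e. 48 + 6x − (40 + 4x) = 12.
Collecting terms: 2x + 8 = 12, so 2x = 4, so x = 2.
Then 2E = 40 + 4·2 = 48, so E = 24, V = 2E/3 = 16, F = 8 + 2 = 10.

2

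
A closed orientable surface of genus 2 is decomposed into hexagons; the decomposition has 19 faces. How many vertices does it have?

χ = 2 − 2·2 = -2, and every face is a hexagon so 6F = 2E.
E = 6·19/2 = 57. Then V = -2 + E − F = -2 + 57 − 19 = 36.

36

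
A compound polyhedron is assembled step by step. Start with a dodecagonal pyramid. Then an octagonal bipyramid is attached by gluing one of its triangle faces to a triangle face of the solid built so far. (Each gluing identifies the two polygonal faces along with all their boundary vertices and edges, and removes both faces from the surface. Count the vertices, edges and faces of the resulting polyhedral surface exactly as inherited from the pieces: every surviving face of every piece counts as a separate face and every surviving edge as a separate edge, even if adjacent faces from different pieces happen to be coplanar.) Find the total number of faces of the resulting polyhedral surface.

A dodecagonal pyramid: V=13, E=24, F=13.
Attach an octagonal bipyramid (V=10, E=24, F=16) along a 3-gon: merge 3 vertices and 3 edges, delete both glued faces → V=20, E=45, F=27.
Check: V − E + F = 20 − 45 + 27 = 2.

27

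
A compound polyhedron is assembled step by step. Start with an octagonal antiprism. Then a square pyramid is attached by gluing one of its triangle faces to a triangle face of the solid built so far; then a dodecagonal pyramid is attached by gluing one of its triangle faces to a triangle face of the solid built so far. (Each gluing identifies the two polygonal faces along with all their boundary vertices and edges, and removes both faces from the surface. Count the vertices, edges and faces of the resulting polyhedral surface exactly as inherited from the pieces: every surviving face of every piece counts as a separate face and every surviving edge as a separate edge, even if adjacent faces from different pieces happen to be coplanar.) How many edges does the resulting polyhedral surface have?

An octagonal antiprism: V=16, E=32, F=18.
Attach a square pyramid (V=5, E=8, F=5) along a 3-gon: merge 3 vertices and 3 edges, delete both glued faces → V=18, E=37, F=21.
Attach a dodecagonal pyramid (V=13, E=24, F=13) along a 3-gon: merge 3 vertices and 3 edges, delete both glued faces → V=28, E=58, F=32.
Check: V − E + F = 28 − 58 + 32 = 2.

58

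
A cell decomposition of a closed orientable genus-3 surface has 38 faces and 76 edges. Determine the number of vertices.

For a closed orientable surface of genus 3, χ = 2 − 2·3 = -4.
V = -4 + E − F = -4 + 76 − 38 = 34.

34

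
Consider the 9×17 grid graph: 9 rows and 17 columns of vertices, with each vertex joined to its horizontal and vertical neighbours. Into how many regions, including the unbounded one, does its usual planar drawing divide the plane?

129

The grid has V = 9·17 = 153 vertices and E = 9·16 + 17·8 = 280 edges.
F = 2 − V + E = 2 − 153 + 280 = 129.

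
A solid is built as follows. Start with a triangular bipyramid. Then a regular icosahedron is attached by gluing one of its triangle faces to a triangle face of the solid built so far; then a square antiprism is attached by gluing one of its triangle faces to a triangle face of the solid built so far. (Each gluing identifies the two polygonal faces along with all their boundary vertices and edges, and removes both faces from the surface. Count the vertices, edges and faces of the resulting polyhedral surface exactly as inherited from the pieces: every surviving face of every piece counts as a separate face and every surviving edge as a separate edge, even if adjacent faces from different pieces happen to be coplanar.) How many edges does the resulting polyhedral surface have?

49

A triangular bipyramid: V=5, E=9, F=6.
Attach a regular icosahedron (V=12, E=30, F=20) along a 3-gon: merge 3 vertices and 3 edges, delete both glued faces → V=14, E=36, F=24.
Attach a square antiprism (V=8, E=16, F=10) along a 3-gon: merge 3 vertices and 3 edges, delete both glued faces → V=19, E=49, F=32.
Check: V − E + F = 19 − 49 + 32 = 2.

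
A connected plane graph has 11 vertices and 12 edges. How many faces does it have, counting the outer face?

Euler's formula for a connected plane graph: V − E + F = 2, so F = 2 − 11 + 12 = 3.

3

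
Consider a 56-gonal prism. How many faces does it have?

A prism on an n-gon has two n-gon bases and n rectangular sides: V = 2·56 = 112, E = 3·56 = 168, F = 56 + 2 = 58.

58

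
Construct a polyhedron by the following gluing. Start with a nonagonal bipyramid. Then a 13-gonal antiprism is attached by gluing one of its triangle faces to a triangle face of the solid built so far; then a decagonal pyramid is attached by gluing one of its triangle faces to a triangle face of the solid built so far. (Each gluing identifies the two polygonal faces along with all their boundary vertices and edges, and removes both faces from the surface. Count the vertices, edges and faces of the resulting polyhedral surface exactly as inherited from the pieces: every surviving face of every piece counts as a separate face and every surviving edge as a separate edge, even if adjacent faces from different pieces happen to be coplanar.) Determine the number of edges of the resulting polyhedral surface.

93

A nonagonal bipyramid: V=11, E=27, F=18.
Attach a 13-gonal antiprism (V=26, E=52, F=28) along a 3-gon: merge 3 vertices and 3 edges, delete both glued faces → V=34, E=76, F=44.
Attach a decagonal pyramid (V=11, E=20, F=11) along a 3-gon: merge 3 vertices and 3 edges, delete both glued faces → V=42, E=93, F=53.
Check: V − E + F = 42 − 93 + 53 = 2.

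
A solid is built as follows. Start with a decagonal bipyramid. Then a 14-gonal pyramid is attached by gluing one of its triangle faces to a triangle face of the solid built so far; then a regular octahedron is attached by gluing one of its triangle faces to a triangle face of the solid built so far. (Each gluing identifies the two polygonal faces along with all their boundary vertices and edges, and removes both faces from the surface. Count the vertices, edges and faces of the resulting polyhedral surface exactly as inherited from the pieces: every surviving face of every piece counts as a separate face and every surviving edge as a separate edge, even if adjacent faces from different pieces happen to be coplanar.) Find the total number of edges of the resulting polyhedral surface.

A decagonal bipyramid: V=12, E=30, F=20.
Attach a 14-gonal pyramid (V=15, E=28, F=15) along a 3-gon: merge 3 vertices and 3 edges, delete both glued faces → V=24, E=55, F=33.
Attach a regular octahedron (V=6, E=12, F=8) along a 3-gon: merge 3 vertices and 3 edges, delete both glued faces → V=27, E=64, F=39.
Check: V − E + F = 27 − 64 + 39 = 2.

64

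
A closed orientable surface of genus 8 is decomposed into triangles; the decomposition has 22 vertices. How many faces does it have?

72

χ = 2 − 2·8 = -14, and every face is a triangle so 3F = 2E.
V − E + F = -14 with E = 3F/2 gives 22 − (3/2 − 1)·F = -14, so F = 72 and E = 108.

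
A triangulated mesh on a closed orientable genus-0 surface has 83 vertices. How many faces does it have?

χ = 2 − 2·0 = 2, and every face is a triangle so 3F = 2E.
V − E + F = 2 with E = 3F/2 gives 83 − (3/2 − 1)·F = 2, so F = 162 and E = 243.

162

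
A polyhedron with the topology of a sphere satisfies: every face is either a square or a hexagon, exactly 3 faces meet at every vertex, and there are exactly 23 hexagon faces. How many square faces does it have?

Let x be the number of squares; then F = 23 + x.
Edge–face incidences: 2E = 6·23 + 4·x = 138 + 4x.
Every vertex has degree 3, so 3V = 2E.
Euler: V − E + F = 2 ⇒ (2E)/3 − E + (23 + x) = 2.
Multiply by 6: 2·(2E) − 3·(2E) + 6·(23 + x) = 12, i.e. 138 + 6x − (138 + 4x) = 12.
Collecting terms: 2x = 12, so x = 6.
Then 2E = 138 + 4·6 = 162, so E = 81, V = 2E/3 = 54, F = 23 + 6 = 29.

6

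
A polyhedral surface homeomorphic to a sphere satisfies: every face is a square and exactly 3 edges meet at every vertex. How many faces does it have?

Each face has 4 edges and each edge borders two faces, so 2E = 4F.
Each vertex has degree 3, so 3V = 2E and hence V = 4F/3.
Euler: V − E + F = 2 ⇒ (4F/3) − (4F/2) + F = 2.
Multiply by 6: (8 − 12 + 6)F = 12, i.e. 2F = 12.
So F = 6, E = 4·6/2 = 12, V = 4·6/3 = 8.

6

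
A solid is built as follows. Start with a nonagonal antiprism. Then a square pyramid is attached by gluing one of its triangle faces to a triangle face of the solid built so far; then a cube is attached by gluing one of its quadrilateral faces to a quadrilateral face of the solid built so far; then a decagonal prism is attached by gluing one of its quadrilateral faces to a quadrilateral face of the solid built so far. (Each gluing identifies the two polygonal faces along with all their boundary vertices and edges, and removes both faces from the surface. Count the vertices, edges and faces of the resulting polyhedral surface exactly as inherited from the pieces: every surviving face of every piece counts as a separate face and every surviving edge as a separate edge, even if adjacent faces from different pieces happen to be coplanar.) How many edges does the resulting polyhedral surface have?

A nonagonal antiprism: V=18, E=36, F=20.
Attach a square pyramid (V=5, E=8, F=5) along a 3-gon: merge 3 vertices and 3 edges, delete both glued faces → V=20, E=41, F=23.
Attach a cube (V=8, E=12, F=6) along a 4-gon: merge 4 vertices and 4 edges, delete both glued faces → V=24, E=49, F=27.
Attach a decagonal prism (V=20, E=30, F=12) along a 4-gon: merge 4 vertices and 4 edges, delete both glued faces → V=40, E=75, F=37.
Check: V − E + F = 40 − 75 + 37 = 2.

75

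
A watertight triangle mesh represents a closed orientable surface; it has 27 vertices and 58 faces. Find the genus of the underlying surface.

2

Every face is a triangle, so 2E = 3·58 = 174, giving E = 87.
χ = V − E + F = 27 − 87 + 58 = -2.
For a closed orientable surface χ = 2 − 2g, so g = (2 − (-2))/2 = 2.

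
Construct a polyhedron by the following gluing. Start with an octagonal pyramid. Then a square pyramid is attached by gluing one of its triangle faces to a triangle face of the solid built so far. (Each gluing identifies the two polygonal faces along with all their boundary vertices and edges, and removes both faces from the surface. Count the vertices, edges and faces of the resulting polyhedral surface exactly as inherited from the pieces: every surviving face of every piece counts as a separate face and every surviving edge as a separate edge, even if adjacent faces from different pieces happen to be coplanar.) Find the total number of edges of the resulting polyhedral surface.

21

An octagonal pyramid: V=9, E=16, F=9.
Attach a square pyramid (V=5, E=8, F=5) along a 3-gon: merge 3 vertices and 3 edges, delete both glued faces → V=11, E=21, F=12.
Check: V − E + F = 11 − 21 + 12 = 2.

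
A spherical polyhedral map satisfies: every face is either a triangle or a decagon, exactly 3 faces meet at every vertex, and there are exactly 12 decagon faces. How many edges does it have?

Let x be the number of triangles; then F = 12 + x.
Edge–face incidences: 2E = 10·12 + 3·x = 120 + 3x.
Every vertex has degree 3, so 3V = 2E.
Euler: V − E + F = 2 ⇒ (2E)/3 − E + (12 + x) = 2.
Multiply by 6: 2·(2E) − 3·(2E) + 6·(12 + x) = 12, i.e. 72 + 6x − (120 + 3x) = 12.
Collecting terms: 3x − 48 = 12, so 3x = 60, so x = 20.
Then 2E = 120 + 3·20 = 180, so E = 90, V = 2E/3 = 60, F = 12 + 20 = 32.

90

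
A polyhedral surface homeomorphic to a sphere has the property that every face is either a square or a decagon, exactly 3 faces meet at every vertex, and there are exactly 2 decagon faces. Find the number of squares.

10

Let x be the number of squares; then F = 2 + x.
Edge–face incidences: 2E = 10·2 + 4·x = 20 + 4x.
Every vertex has degree 3, so 3V = 2E.
Euler: V − E + F = 2 ⇒ (2E)/3 − E + (2 + x) = 2.
Multiply by 6: 2·(2E) − 3·(2E) + 6·(2 + x) = 12, i.e. 12 + 6x − (20 + 4x) = 12.
Collecting terms: 2x − 8 = 12, so 2x = 20, so x = 10.
Then 2E = 20 + 4·10 = 60, so E = 30, V = 2E/3 = 20, F = 2 + 10 = 12.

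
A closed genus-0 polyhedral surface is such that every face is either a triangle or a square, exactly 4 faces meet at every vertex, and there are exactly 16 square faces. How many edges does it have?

44

Let x be the number of triangles; then F = 16 + x.
Edge–face incidences: 2E = 4·16 + 3·x = 64 + 3x.
Every vertex has degree 4, so 4V = 2E.
Euler: V − E + F = 2 ⇒ (2E)/4 − E + (16 + x) = 2.
Multiply by 8: 2·(2E) − 4·(2E) + 8·(16 + x) = 16, i.e. 128 + 8x − 2·(64 + 3x) = 16.
Collecting terms: 2x = 16, so x = 8.
Then 2E = 64 + 3·8 = 88, so E = 44, V = 2E/4 = 22, F = 16 + 8 = 24.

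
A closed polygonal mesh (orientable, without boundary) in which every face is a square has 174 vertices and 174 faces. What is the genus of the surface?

1

Every face is a square, so 2E = 4·174 = 696, giving E = 348.
χ = V − E + F = 174 − 348 + 174 = 0.
For a closed orientable surface χ = 2 − 2g, so g = (2 − (0))/2 = 1.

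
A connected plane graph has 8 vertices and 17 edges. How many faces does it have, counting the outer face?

Euler's formula for a connected plane graph: V − E + F = 2, so F = 2 − 8 + 17 = 11.

11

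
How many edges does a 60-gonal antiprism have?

An antiprism on an n-gon has two n-gon caps and 2n triangles: V = 2·60 = 120, E = 4·60 = 240, F = 2·60 + 2 = 122.
Check: V − E + F = 120 − 240 + 122 = 2.

240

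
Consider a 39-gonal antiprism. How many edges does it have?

An antiprism on an n-gon has two n-gon caps and 2n triangles: V = 2·39 = 78, E = 4·39 = 156, F = 2·39 + 2 = 80.
Check: V − E + F = 78 − 156 + 80 = 2.

156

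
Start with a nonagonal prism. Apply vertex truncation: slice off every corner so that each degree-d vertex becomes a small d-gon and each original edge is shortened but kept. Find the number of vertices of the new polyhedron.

54

The base solid has V = 18, E = 27, F = 11.
Truncation replaces each original edge-end by a new vertex, so V′ = 2E = 54.
Each original edge survives, and each old vertex of degree d contributes d new edges; summing degrees gives Σd = 2E, so E′ = E + 2E = 3E = 81.
Each original face survives and each original vertex becomes one new face: F′ = F + V = 29.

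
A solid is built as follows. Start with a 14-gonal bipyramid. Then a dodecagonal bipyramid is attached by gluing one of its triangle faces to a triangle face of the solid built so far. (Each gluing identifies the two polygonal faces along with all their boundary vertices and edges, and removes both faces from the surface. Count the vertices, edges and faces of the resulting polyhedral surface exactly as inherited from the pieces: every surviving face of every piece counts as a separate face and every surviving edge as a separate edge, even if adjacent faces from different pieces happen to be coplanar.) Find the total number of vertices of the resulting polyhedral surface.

A 14-gonal bipyramid: V=16, E=42, F=28.
Attach a dodecagonal bipyramid (V=14, E=36, F=24) along a 3-gon: merge 3 vertices and 3 edges, delete both glued faces → V=27, E=75, F=50.
Check: V − E + F = 27 − 75 + 50 = 2.

27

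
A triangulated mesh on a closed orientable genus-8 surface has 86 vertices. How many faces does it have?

200

χ = 2 − 2·8 = -14, and every face is a triangle so 3F = 2E.
V − E + F = -14 with E = 3F/2 gives 86 − (3/2 − 1)·F = -14, so F = 200 and E = 300.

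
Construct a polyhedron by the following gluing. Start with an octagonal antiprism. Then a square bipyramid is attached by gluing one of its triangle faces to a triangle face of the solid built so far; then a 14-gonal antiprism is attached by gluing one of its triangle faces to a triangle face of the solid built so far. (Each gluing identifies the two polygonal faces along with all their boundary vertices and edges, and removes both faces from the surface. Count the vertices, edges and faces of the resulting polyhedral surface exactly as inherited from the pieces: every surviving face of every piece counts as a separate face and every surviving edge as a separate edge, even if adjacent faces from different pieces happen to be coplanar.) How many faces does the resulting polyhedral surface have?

An octagonal antiprism: V=16, E=32, F=18.
Attach a square bipyramid (V=6, E=12, F=8) along a 3-gon: merge 3 vertices and 3 edges, delete both glued faces → V=19, E=41, F=24.
Attach a 14-gonal antiprism (V=28, E=56, F=30) along a 3-gon: merge 3 vertices and 3 edges, delete both glued faces → V=44, E=94, F=52.
Check: V − E + F = 44 − 94 + 52 = 2.

52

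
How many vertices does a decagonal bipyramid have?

12

A bipyramid over an n-gon has 2n triangular faces and n + 2 vertices: V = 10 + 2 = 12, E = 3·10 = 30, F = 2·10 = 20.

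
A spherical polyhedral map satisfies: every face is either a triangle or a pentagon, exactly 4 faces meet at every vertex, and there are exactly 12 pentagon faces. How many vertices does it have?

30

Let x be the number of triangles; then F = 12 + x.
Edge–face incidences: 2E = 5·12 + 3·x = 60 + 3x.
Every vertex has degree 4, so 4V = 2E.
Euler: V − E + F = 2 ⇒ (2E)/4 − E + (12 + x) = 2.
Multiply by 8: 2·(2E) − 4·(2E) + 8·(12 + x) = 16, i.e. 96 + 8x − 2·(60 + 3x) = 16.
Collecting terms: 2x − 24 = 16, so 2x = 40, so x = 20.
Then 2E = 60 + 3·20 = 120, so E = 60, V = 2E/4 = 30, F = 12 + 20 = 32.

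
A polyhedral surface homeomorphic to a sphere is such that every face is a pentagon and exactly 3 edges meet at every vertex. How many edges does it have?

30

Each face has 5 edges and each edge borders two faces, so 2E = 5F.
Each vertex has degree 3, so 3V = 2E and hence V = 5F/3.
Euler: V − E + F = 2 ⇒ (5F/3) − (5F/2) + F = 2.
Multiply by 6: (10 − 15 + 6)F = 12, i.e. 1F = 12.
So F = 12, E = 5·12/2 = 30, V = 5·12/3 = 20.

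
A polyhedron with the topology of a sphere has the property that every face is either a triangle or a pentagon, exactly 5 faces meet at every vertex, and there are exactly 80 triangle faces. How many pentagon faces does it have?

Let x be the number of pentagons; then F = 80 + x.
Edge–face incidences: 2E = 3·80 + 5·x = 240 + 5x.
Every vertex has degree 5, so 5V = 2E.
Euler: V − E + F = 2 ⇒ (2E)/5 − E + (80 + x) = 2.
Multiply by 10: 2·(2E) − 5·(2E) + 10·(80 + x) = 20, i.e. 800 + 10x − 3·(240 + 5x) = 20.
Collecting terms: −5x + 80 = 20, so −5x = −60, so x = 12.
Then 2E = 240 + 5·12 = 300, so E = 150, V = 2E/5 = 60, F = 80 + 12 = 92.

12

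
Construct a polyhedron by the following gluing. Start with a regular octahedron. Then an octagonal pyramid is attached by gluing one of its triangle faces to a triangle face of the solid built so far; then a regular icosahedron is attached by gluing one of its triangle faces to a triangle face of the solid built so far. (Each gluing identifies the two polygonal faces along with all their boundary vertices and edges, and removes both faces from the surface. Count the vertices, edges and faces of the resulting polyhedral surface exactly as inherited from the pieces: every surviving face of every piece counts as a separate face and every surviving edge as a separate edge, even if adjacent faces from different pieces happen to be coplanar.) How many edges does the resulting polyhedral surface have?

A regular octahedron: V=6, E=12, F=8.
Attach an octagonal pyramid (V=9, E=16, F=9) along a 3-gon: merge 3 vertices and 3 edges, delete both glued faces → V=12, E=25, F=15.
Attach a regular icosahedron (V=12, E=30, F=20) along a 3-gon: merge 3 vertices and 3 edges, delete both glued faces → V=21, E=52, F=33.
Check: V − E + F = 21 − 52 + 33 = 2.

52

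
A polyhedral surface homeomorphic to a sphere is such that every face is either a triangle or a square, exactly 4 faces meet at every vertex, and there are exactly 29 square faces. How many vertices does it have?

35

Let x be the number of triangles; then F = 29 + x.
Edge–face incidences: 2E = 4·29 + 3·x = 116 + 3x.
Every vertex has degree 4, so 4V = 2E.
Euler: V − E + F = 2 ⇒ (2E)/4 − E + (29 + x) = 2.
Multiply by 8: 2·(2E) − 4·(2E) + 8·(29 + x) = 16, i.e. 232 + 8x − 2·(116 + 3x) = 16.
Collecting terms: 2x = 16, so x = 8.
Then 2E = 116 + 3·8 = 140, so E = 70, V = 2E/4 = 35, F = 29 + 8 = 37.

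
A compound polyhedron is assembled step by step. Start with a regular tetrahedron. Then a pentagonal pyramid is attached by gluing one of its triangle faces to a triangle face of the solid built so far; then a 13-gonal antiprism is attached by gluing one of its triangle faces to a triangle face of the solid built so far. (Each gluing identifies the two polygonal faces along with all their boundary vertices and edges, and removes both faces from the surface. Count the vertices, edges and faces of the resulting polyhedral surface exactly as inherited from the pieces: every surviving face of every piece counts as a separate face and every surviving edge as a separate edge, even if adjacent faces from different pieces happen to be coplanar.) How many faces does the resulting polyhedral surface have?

34

A regular tetrahedron: V=4, E=6, F=4.
Attach a pentagonal pyramid (V=6, E=10, F=6) along a 3-gon: merge 3 vertices and 3 edges, delete both glued faces → V=7, E=13, F=8.
Attach a 13-gonal antiprism (V=26, E=52, F=28) along a 3-gon: merge 3 vertices and 3 edges, delete both glued faces → V=30, E=62, F=34.
Check: V − E + F = 30 − 62 + 34 = 2.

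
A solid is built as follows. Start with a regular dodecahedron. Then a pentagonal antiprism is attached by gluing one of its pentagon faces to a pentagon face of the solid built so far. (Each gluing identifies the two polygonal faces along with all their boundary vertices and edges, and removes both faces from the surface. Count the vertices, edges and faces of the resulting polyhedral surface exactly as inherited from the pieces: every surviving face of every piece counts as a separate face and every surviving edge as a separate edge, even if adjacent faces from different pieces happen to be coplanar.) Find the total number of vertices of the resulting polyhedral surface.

A regular dodecahedron: V=20, E=30, F=12.
Attach a pentagonal antiprism (V=10, E=20, F=12) along a 5-gon: merge 5 vertices and 5 edges, delete both glued faces → V=25, E=45, F=22.
Check: V − E + F = 25 − 45 + 22 = 2.

25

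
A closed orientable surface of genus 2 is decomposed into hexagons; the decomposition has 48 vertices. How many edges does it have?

75

χ = 2 − 2·2 = -2, and every face is a hexagon so 6F = 2E.
V − E + F = -2 with E = 6F/2 gives 48 − (6/2 − 1)·F = -2, so F = 25 and E = 75.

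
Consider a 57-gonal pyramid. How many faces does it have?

58

A pyramid on an n-gon base has one n-gon and n triangles: V = 57 + 1 = 58, E = 2·57 = 114, F = 57 + 1 = 58.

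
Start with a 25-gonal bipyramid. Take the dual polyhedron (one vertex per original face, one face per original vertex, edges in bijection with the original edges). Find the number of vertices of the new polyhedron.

50

The base solid has V = 27, E = 75, F = 50.
The dual swaps V and F and preserves E: V′ = F = 50, E′ = E = 75, F′ = V = 27.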